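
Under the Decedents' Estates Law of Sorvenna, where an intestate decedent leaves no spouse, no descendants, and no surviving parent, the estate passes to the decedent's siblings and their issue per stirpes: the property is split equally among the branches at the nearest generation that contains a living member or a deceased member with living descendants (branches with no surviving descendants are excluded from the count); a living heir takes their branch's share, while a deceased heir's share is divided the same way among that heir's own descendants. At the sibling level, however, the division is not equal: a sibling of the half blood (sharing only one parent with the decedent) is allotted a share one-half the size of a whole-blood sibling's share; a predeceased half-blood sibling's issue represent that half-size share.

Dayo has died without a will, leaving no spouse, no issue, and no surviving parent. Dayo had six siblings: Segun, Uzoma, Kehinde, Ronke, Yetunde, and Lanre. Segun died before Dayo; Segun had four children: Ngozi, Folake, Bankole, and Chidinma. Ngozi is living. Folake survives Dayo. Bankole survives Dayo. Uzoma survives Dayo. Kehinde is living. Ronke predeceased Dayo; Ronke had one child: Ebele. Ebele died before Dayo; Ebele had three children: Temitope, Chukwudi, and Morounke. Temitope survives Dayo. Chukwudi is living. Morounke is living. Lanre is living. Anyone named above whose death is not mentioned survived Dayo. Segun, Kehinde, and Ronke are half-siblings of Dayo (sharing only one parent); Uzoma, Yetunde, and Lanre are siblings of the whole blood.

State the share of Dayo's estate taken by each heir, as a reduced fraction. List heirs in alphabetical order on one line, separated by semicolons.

Bankole 1/36; Chidinma 1/36; Chukwudi 1/27; Folake 1/36; Kehinde 1/9; Lanre 2/9; Morounke 1/27; Ngozi 1/36; Temitope 1/27; Uzoma 2/9; Yetunde 2/9

No spouse, descendants, or parent survives, so the estate passes to Dayo's siblings per stirpes.
Half-blood siblings count for one-half the weight of whole-blood siblings at the initial division.
Dividing 1 in proportion to weights (total weight 9/2): Segun (weight 1/2) → 1/9; Uzoma (weight 1) → 2/9; Kehinde (weight 1/2) → 1/9; Ronke (weight 1/2) → 1/9; Yetunde (weight 1) → 2/9; Lanre (weight 1) → 2/9.
Segun predeceased; the 1/9 allotted to Segun's branch passes to Segun's issue by representation.
The 1/9 is divided into 4 equal shares of 1/36 among Ngozi, Folake, Bankole, Chidinma.
Ngozi is living and takes 1/36.
Folake is living and takes 1/36.
Bankole is living and takes 1/36.
Chidinma is living and takes 1/36.
Uzoma is living and takes 2/9.
Kehinde is living and takes 1/9.
Ronke predeceased; the 1/9 allotted to Ronke's branch passes to Ronke's issue by representation.
Ebele's line is the sole branch at this level, so the full 1/9 passes to Ebele's issue by representation.
The 1/9 is divided into 3 equal shares of 1/27 among Temitope, Chukwudi, Morounke.
Temitope is living and takes 1/27.
Chukwudi is living and takes 1/27.
Morounke is living and takes 1/27.
Yetunde is living and takes 2/9.
Lanre is living and takes 2/9.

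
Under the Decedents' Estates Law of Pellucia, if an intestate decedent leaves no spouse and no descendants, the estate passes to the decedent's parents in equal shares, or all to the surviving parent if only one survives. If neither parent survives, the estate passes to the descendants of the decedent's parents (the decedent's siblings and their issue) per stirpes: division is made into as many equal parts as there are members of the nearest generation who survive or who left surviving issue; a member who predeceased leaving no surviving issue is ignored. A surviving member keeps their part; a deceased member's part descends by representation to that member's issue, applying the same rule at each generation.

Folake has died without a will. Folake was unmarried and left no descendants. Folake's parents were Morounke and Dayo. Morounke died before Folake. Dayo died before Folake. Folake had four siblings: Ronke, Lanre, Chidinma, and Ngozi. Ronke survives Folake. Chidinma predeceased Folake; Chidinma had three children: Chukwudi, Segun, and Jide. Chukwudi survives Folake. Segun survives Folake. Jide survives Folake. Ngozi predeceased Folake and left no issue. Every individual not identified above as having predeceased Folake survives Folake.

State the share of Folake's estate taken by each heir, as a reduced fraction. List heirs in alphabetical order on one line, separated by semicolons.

Chukwudi 1/9; Jide 1/9; Lanre 1/3; Ronke 1/3; Segun 1/9

Neither parent survives and there are no descendants, so the estate passes to Folake's siblings and their issue per stirpes.
Ngozi left no surviving issue, so that branch lapses and is disregarded.
The estate is divided into 3 equal shares of 1/3 among Ronke, Lanre, Chidinma.
Ronke is living and takes 1/3.
Lanre is living and takes 1/3.
Chidinma predeceased; the 1/3 allotted to Chidinma's branch passes to Chidinma's issue by representation.
The 1/3 is divided into 3 equal shares of 1/9 among Chukwudi, Segun, Jide.
Chukwudi is living and takes 1/9.
Segun is living and takes 1/9.
Jide is living and takes 1/9.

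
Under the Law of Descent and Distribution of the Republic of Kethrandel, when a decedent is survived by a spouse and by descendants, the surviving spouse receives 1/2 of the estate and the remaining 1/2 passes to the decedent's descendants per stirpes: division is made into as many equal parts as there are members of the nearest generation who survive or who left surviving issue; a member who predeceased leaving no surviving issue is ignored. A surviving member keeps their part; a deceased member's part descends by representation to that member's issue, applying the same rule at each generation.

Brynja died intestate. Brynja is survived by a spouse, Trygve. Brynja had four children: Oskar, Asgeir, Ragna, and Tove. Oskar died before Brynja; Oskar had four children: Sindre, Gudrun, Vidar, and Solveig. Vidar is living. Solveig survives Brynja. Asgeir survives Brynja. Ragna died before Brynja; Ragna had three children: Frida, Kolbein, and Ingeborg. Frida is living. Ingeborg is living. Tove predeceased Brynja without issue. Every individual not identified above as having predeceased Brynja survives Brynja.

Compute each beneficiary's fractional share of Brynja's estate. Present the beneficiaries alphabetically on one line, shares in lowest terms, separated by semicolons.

Trygve, as surviving spouse, takes 1/2.
The remaining 1/2 passes to Brynja's descendants per stirpes.
Tove left no surviving issue, so that branch lapses and is disregarded.
The 1/2 is divided into 3 equal shares of 1/6 among Oskar, Asgeir, Ragna.
Oskar predeceased; the 1/6 allotted to Oskar's branch passes to Oskar's issue by representation.
The 1/6 is divided into 4 equal shares of 1/24 among Sindre, Gudrun, Vidar, Solveig.
Sindre is living and takes 1/24.
Gudrun is living and takes 1/24.
Vidar is living and takes 1/24.
Solveig is living and takes 1/24.
Asgeir is living and takes 1/6.
Ragna predeceased; the 1/6 allotted to Ragna's branch passes to Ragna's issue by representation.
The 1/6 is divided into 3 equal shares of 1/18 among Frida, Kolbein, Ingeborg.
Frida is living and takes 1/18.
Kolbein is living and takes 1/18.
Ingeborg is living and takes 1/18.

Asgeir 1/6; Frida 1/18; Gudrun 1/24; Ingeborg 1/18; Kolbein 1/18; Sindre 1/24; Solveig 1/24; Trygve 1/2; Vidar 1/24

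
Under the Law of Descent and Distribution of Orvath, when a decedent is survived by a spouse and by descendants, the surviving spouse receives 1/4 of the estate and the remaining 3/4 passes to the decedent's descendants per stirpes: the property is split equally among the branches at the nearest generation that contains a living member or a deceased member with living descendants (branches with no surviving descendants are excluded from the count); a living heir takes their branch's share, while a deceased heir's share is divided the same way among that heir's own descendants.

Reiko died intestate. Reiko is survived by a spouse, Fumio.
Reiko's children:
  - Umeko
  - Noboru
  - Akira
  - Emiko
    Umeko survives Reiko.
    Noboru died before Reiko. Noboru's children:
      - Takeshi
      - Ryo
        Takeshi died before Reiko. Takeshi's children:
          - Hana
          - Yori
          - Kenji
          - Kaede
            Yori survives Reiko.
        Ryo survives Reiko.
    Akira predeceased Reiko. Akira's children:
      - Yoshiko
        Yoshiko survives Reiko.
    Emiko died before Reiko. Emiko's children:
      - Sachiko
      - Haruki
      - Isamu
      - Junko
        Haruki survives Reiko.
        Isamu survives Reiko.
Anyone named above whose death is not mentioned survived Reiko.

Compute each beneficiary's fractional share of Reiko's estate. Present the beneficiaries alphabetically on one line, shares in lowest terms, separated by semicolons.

Fumio 1/4; Hana 3/128; Haruki 3/64; Isamu 3/64; Junko 3/64; Kaede 3/128; Kenji 3/128; Ryo 3/32; Sachiko 3/64; Umeko 3/16; Yori 3/128; Yoshiko 3/16

Fumio, as surviving spouse, takes 1/4.
The remaining 3/4 passes to Reiko's descendants per stirpes.
The 3/4 is divided into 4 equal shares of 3/16 among Umeko, Noboru, Akira, Emiko.
Umeko is living and takes 3/16.
Noboru predeceased; the 3/16 allotted to Noboru's branch passes to Noboru's issue by representation.
The 3/16 is divided into 2 equal shares of 3/32 among Takeshi, Ryo.
Takeshi predeceased; the 3/32 allotted to Takeshi's branch passes to Takeshi's issue by representation.
The 3/32 is divided into 4 equal shares of 3/128 among Hana, Yori, Kenji, Kaede.
Hana is living and takes 3/128.
Yori is living and takes 3/128.
Kenji is living and takes 3/128.
Kaede is living and takes 3/128.
Ryo is living and takes 3/32.
Akira predeceased; the 3/16 allotted to Akira's branch passes to Akira's issue by representation.
Yoshiko is the sole taker at this level and receives the full 3/16.
Emiko predeceased; the 3/16 allotted to Emiko's branch passes to Emiko's issue by representation.
The 3/16 is divided into 4 equal shares of 3/64 among Sachiko, Haruki, Isamu, Junko.
Sachiko is living and takes 3/64.
Haruki is living and takes 3/64.
Isamu is living and takes 3/64.
Junko is living and takes 3/64.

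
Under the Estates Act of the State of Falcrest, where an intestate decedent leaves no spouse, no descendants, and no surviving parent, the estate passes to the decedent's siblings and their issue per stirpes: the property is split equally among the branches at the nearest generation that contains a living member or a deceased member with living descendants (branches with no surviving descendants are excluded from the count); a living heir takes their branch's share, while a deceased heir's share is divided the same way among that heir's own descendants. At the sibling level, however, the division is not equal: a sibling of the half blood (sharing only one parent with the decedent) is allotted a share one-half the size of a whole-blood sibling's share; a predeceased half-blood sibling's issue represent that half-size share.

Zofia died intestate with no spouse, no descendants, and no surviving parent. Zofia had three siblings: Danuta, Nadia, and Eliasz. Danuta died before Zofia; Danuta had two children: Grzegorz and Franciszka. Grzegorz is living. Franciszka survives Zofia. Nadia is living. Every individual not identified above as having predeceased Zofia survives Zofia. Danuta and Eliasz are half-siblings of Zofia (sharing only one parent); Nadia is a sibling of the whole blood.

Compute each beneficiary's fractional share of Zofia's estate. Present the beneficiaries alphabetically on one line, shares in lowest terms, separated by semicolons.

Eliasz 1/4; Franciszka 1/8; Grzegorz 1/8; Nadia 1/2

No spouse, descendants, or parent survives, so the estate passes to Zofia's siblings per stirpes.
Half-blood siblings count for one-half the weight of whole-blood siblings at the initial division.
Dividing 1 in proportion to weights (total weight 2): Danuta (weight 1/2) → 1/4; Nadia (weight 1) → 1/2; Eliasz (weight 1/2) → 1/4.
Danuta predeceased; the 1/4 allotted to Danuta's branch passes to Danuta's issue by representation.
The 1/4 is divided into 2 equal shares of 1/8 among Grzegorz, Franciszka.
Grzegorz is living and takes 1/8.
Franciszka is living and takes 1/8.
Nadia is living and takes 1/2.
Eliasz is living and takes 1/4.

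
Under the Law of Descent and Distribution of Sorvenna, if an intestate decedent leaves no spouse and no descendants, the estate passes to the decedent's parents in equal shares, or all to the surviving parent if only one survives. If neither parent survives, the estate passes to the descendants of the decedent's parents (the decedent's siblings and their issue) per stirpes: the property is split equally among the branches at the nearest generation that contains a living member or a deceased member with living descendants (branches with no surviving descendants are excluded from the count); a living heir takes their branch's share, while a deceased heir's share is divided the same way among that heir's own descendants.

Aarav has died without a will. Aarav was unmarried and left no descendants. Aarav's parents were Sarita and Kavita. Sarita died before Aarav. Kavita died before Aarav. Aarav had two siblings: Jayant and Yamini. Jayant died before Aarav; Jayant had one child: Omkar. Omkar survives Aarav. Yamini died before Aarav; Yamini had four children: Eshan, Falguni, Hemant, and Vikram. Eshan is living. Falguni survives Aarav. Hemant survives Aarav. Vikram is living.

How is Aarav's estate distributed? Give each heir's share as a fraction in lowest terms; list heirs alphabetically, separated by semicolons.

Eshan 1/8; Falguni 1/8; Hemant 1/8; Omkar 1/2; Vikram 1/8

Neither parent survives and there are no descendants, so the estate passes to Aarav's siblings and their issue per stirpes.
The estate is divided into 2 equal shares of 1/2 among Jayant, Yamini.
Jayant predeceased; the 1/2 allotted to Jayant's branch passes to Jayant's issue by representation.
Omkar is the sole taker at this level and receives the full 1/2.
Yamini predeceased; the 1/2 allotted to Yamini's branch passes to Yamini's issue by representation.
The 1/2 is divided into 4 equal shares of 1/8 among Eshan, Falguni, Hemant, Vikram.
Eshan is living and takes 1/8.
Falguni is living and takes 1/8.
Hemant is living and takes 1/8.
Vikram is living and takes 1/8.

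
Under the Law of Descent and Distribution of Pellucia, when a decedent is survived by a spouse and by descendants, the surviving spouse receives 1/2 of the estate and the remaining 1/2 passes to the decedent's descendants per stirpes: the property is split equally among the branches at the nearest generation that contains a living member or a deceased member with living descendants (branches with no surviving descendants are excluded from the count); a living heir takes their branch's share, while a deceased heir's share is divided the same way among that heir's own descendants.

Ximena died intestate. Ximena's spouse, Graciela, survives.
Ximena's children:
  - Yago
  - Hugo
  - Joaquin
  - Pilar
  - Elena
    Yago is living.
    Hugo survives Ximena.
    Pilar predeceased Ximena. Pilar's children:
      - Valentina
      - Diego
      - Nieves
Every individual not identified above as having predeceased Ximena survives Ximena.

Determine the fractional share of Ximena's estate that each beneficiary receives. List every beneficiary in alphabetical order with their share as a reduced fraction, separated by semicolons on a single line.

Graciela, as surviving spouse, takes 1/2.
The remaining 1/2 passes to Ximena's descendants per stirpes.
The 1/2 is divided into 5 equal shares of 1/10 among Yago, Hugo, Joaquin, Pilar, Elena.
Yago is living and takes 1/10.
Hugo is living and takes 1/10.
Joaquin is living and takes 1/10.
Pilar predeceased; the 1/10 allotted to Pilar's branch passes to Pilar's issue by representation.
The 1/10 is divided into 3 equal shares of 1/30 among Valentina, Diego, Nieves.
Valentina is living and takes 1/30.
Diego is living and takes 1/30.
Nieves is living and takes 1/30.
Elena is living and takes 1/10.

Diego 1/30; Elena 1/10; Graciela 1/2; Hugo 1/10; Joaquin 1/10; Nieves 1/30; Valentina 1/30; Yago 1/10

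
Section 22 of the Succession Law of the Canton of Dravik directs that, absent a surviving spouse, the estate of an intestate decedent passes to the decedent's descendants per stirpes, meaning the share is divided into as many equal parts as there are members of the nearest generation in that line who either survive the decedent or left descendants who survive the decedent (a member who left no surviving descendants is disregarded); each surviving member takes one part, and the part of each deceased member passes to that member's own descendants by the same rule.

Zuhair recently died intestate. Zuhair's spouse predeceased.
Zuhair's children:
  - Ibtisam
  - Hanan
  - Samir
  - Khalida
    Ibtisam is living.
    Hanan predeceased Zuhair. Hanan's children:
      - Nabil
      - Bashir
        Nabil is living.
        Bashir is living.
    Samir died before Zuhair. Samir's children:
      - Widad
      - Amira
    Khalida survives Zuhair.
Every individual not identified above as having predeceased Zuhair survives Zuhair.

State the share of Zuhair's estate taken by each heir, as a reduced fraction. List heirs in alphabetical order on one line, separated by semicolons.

Amira 1/8; Bashir 1/8; Ibtisam 1/4; Khalida 1/4; Nabil 1/8; Widad 1/8

There is no surviving spouse, so the entire estate passes to Zuhair's descendants per stirpes.
The estate is divided into 4 equal shares of 1/4 among Ibtisam, Hanan, Samir, Khalida.
Ibtisam is living and takes 1/4.
Hanan predeceased; the 1/4 allotted to Hanan's branch passes to Hanan's issue by representation.
The 1/4 is divided into 2 equal shares of 1/8 among Nabil, Bashir.
Nabil is living and takes 1/8.
Bashir is living and takes 1/8.
Samir predeceased; the 1/4 allotted to Samir's branch passes to Samir's issue by representation.
The 1/4 is divided into 2 equal shares of 1/8 among Widad, Amira.
Widad is living and takes 1/8.
Amira is living and takes 1/8.
Khalida is living and takes 1/4.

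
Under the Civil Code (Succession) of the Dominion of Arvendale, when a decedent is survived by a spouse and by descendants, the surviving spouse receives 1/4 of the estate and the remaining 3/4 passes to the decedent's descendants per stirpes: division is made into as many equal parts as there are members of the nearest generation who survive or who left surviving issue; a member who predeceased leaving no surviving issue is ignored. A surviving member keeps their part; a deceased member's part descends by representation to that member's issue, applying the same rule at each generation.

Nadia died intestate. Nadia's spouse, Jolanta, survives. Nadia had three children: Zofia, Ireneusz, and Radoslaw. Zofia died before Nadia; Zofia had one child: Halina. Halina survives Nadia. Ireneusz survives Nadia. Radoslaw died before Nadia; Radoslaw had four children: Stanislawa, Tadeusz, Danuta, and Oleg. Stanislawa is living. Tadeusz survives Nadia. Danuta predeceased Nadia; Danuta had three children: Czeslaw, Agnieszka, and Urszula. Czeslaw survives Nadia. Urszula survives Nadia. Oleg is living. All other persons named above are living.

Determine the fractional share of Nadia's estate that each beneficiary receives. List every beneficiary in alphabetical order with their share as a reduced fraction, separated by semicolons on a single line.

Agnieszka 1/48; Czeslaw 1/48; Halina 1/4; Ireneusz 1/4; Jolanta 1/4; Oleg 1/16; Stanislawa 1/16; Tadeusz 1/16; Urszula 1/48

Jolanta, as surviving spouse, takes 1/4.
The remaining 3/4 passes to Nadia's descendants per stirpes.
The 3/4 is divided into 3 equal shares of 1/4 among Zofia, Ireneusz, Radoslaw.
Zofia predeceased; the 1/4 allotted to Zofia's branch passes to Zofia's issue by representation.
Halina is the sole taker at this level and receives the full 1/4.
Ireneusz is living and takes 1/4.
Radoslaw predeceased; the 1/4 allotted to Radoslaw's branch passes to Radoslaw's issue by representation.
The 1/4 is divided into 4 equal shares of 1/16 among Stanislawa, Tadeusz, Danuta, Oleg.
Stanislawa is living and takes 1/16.
Tadeusz is living and takes 1/16.
Danuta predeceased; the 1/16 allotted to Danuta's branch passes to Danuta's issue by representation.
The 1/16 is divided into 3 equal shares of 1/48 among Czeslaw, Agnieszka, Urszula.
Czeslaw is living and takes 1/48.
Agnieszka is living and takes 1/48.
Urszula is living and takes 1/48.
Oleg is living and takes 1/16.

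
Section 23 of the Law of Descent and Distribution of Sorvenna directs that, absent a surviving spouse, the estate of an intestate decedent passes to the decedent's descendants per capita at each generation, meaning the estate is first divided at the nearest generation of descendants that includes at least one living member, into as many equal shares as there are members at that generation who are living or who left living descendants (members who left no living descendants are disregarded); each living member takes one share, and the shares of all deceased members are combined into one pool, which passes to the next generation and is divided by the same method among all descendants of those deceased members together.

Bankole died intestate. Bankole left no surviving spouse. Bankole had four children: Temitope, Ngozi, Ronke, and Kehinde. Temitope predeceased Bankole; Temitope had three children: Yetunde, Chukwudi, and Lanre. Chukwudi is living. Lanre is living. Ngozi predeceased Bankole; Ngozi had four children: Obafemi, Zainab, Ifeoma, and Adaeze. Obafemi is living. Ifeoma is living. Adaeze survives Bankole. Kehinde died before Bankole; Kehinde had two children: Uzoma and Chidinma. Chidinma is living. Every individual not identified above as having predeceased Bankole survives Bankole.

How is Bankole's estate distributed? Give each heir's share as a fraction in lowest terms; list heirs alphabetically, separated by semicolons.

Adaeze 1/12; Chidinma 1/12; Chukwudi 1/12; Ifeoma 1/12; Lanre 1/12; Obafemi 1/12; Ronke 1/4; Uzoma 1/12; Yetunde 1/12; Zainab 1/12

There is no surviving spouse, so the entire estate passes to Bankole's descendants per capita at each generation.
At generation 1 (Temitope, Ngozi, Ronke, Kehinde) there are 4 shares of (1)/4 = 1/4 each.
Living: Ronke — each takes 1/4.
Deceased: Temitope, Ngozi, and Kehinde. Their combined 3/4 is pooled and carried to generation 2.
At generation 2 (Yetunde, Chukwudi, Lanre, Obafemi, Zainab, Ifeoma, Adaeze, Uzoma, Chidinma) there are 9 shares of (3/4)/9 = 1/12 each.
Living: Yetunde, Chukwudi, Lanre, Obafemi, Zainab, Ifeoma, Adaeze, Uzoma, and Chidinma — each takes 1/12.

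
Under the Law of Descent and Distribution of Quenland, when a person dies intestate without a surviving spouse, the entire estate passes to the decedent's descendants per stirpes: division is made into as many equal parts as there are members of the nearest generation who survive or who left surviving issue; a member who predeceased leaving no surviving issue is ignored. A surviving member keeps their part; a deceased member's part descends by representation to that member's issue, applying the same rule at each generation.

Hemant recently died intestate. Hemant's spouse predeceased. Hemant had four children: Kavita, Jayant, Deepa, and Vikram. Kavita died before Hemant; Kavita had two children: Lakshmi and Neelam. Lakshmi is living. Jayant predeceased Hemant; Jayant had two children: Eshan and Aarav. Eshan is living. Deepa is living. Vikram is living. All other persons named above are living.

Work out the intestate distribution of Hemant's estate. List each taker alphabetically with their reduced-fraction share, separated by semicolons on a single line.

Aarav 1/8; Deepa 1/4; Eshan 1/8; Lakshmi 1/8; Neelam 1/8; Vikram 1/4

There is no surviving spouse, so the entire estate passes to Hemant's descendants per stirpes.
The estate is divided into 4 equal shares of 1/4 among Kavita, Jayant, Deepa, Vikram.
Kavita predeceased; the 1/4 allotted to Kavita's branch passes to Kavita's issue by representation.
The 1/4 is divided into 2 equal shares of 1/8 among Lakshmi, Neelam.
Lakshmi is living and takes 1/8.
Neelam is living and takes 1/8.
Jayant predeceased; the 1/4 allotted to Jayant's branch passes to Jayant's issue by representation.
The 1/4 is divided into 2 equal shares of 1/8 among Eshan, Aarav.
Eshan is living and takes 1/8.
Aarav is living and takes 1/8.
Deepa is living and takes 1/4.
Vikram is living and takes 1/4.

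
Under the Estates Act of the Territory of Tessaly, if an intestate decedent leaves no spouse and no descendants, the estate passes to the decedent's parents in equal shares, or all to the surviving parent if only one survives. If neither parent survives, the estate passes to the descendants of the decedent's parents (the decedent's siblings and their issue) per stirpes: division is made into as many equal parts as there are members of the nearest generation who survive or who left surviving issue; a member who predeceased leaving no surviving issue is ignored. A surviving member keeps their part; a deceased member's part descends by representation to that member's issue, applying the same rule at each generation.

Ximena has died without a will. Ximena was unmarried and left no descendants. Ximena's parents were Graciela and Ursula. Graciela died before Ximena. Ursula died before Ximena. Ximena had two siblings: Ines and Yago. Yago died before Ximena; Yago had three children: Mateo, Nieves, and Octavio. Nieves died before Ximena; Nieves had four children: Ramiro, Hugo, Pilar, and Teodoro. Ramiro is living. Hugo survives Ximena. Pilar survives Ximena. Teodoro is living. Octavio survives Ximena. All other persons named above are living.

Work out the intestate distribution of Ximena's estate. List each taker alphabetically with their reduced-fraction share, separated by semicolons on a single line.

Hugo 1/24; Ines 1/2; Mateo 1/6; Octavio 1/6; Pilar 1/24; Ramiro 1/24; Teodoro 1/24

Neither parent survives and there are no descendants, so the estate passes to Ximena's siblings and their issue per stirpes.
The estate is divided into 2 equal shares of 1/2 among Ines, Yago.
Ines is living and takes 1/2.
Yago predeceased; the 1/2 allotted to Yago's branch passes to Yago's issue by representation.
The 1/2 is divided into 3 equal shares of 1/6 among Mateo, Nieves, Octavio.
Mateo is living and takes 1/6.
Nieves predeceased; the 1/6 allotted to Nieves's branch passes to Nieves's issue by representation.
The 1/6 is divided into 4 equal shares of 1/24 among Ramiro, Hugo, Pilar, Teodoro.
Ramiro is living and takes 1/24.
Hugo is living and takes 1/24.
Pilar is living and takes 1/24.
Teodoro is living and takes 1/24.
Octavio is living and takes 1/6.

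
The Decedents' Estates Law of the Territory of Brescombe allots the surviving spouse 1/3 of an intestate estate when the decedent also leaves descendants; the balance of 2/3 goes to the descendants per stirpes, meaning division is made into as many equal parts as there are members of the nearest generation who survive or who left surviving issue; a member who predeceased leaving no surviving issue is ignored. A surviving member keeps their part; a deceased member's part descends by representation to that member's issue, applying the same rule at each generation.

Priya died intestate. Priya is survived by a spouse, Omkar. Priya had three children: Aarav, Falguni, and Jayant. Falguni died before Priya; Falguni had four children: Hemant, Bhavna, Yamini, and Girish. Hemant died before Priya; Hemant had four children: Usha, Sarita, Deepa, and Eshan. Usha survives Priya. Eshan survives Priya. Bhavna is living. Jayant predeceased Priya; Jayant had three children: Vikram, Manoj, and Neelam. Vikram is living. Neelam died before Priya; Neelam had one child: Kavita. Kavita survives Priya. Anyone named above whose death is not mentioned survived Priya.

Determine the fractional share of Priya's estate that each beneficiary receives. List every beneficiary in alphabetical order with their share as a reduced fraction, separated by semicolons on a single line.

Omkar, as surviving spouse, takes 1/3.
The remaining 2/3 passes to Priya's descendants per stirpes.
The 2/3 is divided into 3 equal shares of 2/9 among Aarav, Falguni, Jayant.
Aarav is living and takes 2/9.
Falguni predeceased; the 2/9 allotted to Falguni's branch passes to Falguni's issue by representation.
The 2/9 is divided into 4 equal shares of 1/18 among Hemant, Bhavna, Yamini, Girish.
Hemant predeceased; the 1/18 allotted to Hemant's branch passes to Hemant's issue by representation.
The 1/18 is divided into 4 equal shares of 1/72 among Usha, Sarita, Deepa, Eshan.
Usha is living and takes 1/72.
Sarita is living and takes 1/72.
Deepa is living and takes 1/72.
Eshan is living and takes 1/72.
Bhavna is living and takes 1/18.
Yamini is living and takes 1/18.
Girish is living and takes 1/18.
Jayant predeceased; the 2/9 allotted to Jayant's branch passes to Jayant's issue by representation.
The 2/9 is divided into 3 equal shares of 2/27 among Vikram, Manoj, Neelam.
Vikram is living and takes 2/27.
Manoj is living and takes 2/27.
Neelam predeceased; the 2/27 allotted to Neelam's branch passes to Neelam's issue by representation.
Kavita is the sole taker at this level and receives the full 2/27.

Aarav 2/9; Bhavna 1/18; Deepa 1/72; Eshan 1/72; Girish 1/18; Kavita 2/27; Manoj 2/27; Omkar 1/3; Sarita 1/72; Usha 1/72; Vikram 2/27; Yamini 1/18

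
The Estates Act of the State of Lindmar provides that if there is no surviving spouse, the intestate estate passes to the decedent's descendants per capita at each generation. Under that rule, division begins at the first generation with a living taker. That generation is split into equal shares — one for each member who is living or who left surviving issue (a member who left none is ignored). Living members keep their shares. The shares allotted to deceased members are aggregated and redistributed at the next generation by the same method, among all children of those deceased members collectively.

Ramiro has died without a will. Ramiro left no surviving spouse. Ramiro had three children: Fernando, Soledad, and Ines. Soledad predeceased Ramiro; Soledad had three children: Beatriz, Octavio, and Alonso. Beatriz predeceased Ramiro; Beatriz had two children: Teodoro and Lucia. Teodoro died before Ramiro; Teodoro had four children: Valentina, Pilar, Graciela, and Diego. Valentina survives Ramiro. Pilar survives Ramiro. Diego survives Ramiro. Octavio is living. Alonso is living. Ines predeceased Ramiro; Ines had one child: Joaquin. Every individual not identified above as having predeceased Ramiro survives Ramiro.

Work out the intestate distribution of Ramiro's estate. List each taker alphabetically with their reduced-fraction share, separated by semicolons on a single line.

There is no surviving spouse, so the entire estate passes to Ramiro's descendants per capita at each generation.
At generation 1 (Fernando, Soledad, Ines) there are 3 shares of (1)/3 = 1/3 each.
Living: Fernando — each takes 1/3.
Deceased: Soledad and Ines. Their combined 2/3 is pooled and carried to generation 2.
At generation 2 (Beatriz, Octavio, Alonso, Joaquin) there are 4 shares of (2/3)/4 = 1/6 each.
Living: Octavio, Alonso, and Joaquin — each takes 1/6.
Deceased: Beatriz. That 1/6 share is carried to generation 3.
At generation 3 (Teodoro, Lucia) there are 2 shares of (1/6)/2 = 1/12 each.
Living: Lucia — each takes 1/12.
Deceased: Teodoro. That 1/12 share is carried to generation 4.
At generation 4 (Valentina, Pilar, Graciela, Diego) there are 4 shares of (1/12)/4 = 1/48 each.
Living: Valentina, Pilar, Graciela, and Diego — each takes 1/48.

Alonso 1/6; Diego 1/48; Fernando 1/3; Graciela 1/48; Joaquin 1/6; Lucia 1/12; Octavio 1/6; Pilar 1/48; Valentina 1/48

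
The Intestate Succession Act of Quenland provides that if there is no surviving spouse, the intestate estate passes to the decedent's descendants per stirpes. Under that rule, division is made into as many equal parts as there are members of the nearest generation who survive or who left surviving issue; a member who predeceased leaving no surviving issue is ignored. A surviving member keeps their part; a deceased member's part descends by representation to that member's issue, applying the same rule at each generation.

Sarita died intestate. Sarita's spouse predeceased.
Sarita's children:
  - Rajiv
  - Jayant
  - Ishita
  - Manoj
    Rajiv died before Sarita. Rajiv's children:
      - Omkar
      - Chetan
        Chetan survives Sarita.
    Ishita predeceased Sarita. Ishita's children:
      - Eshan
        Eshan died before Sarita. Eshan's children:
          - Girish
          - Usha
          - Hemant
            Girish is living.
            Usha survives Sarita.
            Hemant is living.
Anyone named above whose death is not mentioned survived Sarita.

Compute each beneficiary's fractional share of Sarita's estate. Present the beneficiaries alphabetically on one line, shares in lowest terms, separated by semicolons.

There is no surviving spouse, so the entire estate passes to Sarita's descendants per stirpes.
The estate is divided into 4 equal shares of 1/4 among Rajiv, Jayant, Ishita, Manoj.
Rajiv predeceased; the 1/4 allotted to Rajiv's branch passes to Rajiv's issue by representation.
The 1/4 is divided into 2 equal shares of 1/8 among Omkar, Chetan.
Omkar is living and takes 1/8.
Chetan is living and takes 1/8.
Jayant is living and takes 1/4.
Ishita predeceased; the 1/4 allotted to Ishita's branch passes to Ishita's issue by representation.
Eshan's line is the sole branch at this level, so the full 1/4 passes to Eshan's issue by representation.
The 1/4 is divided into 3 equal shares of 1/12 among Girish, Usha, Hemant.
Girish is living and takes 1/12.
Usha is living and takes 1/12.
Hemant is living and takes 1/12.
Manoj is living and takes 1/4.

Chetan 1/8; Girish 1/12; Hemant 1/12; Jayant 1/4; Manoj 1/4; Omkar 1/8; Usha 1/12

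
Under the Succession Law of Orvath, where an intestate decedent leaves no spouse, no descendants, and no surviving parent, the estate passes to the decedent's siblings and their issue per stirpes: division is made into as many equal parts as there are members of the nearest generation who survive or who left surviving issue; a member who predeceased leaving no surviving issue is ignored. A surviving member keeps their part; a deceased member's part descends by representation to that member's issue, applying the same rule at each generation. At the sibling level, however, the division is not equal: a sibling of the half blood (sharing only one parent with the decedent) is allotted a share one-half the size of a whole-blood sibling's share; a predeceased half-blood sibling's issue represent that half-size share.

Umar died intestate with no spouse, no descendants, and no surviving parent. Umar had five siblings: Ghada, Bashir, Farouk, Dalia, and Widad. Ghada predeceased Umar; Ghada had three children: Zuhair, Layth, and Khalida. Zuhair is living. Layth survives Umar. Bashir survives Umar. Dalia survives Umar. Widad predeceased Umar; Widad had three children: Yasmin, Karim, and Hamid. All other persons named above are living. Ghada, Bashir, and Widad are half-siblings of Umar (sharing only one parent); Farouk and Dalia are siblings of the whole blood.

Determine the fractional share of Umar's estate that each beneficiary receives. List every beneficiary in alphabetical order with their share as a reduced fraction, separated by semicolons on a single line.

Bashir 1/7; Dalia 2/7; Farouk 2/7; Hamid 1/21; Karim 1/21; Khalida 1/21; Layth 1/21; Yasmin 1/21; Zuhair 1/21

No spouse, descendants, or parent survives, so the estate passes to Umar's siblings per stirpes.
Half-blood siblings count for one-half the weight of whole-blood siblings at the initial division.
Dividing 1 in proportion to weights (total weight 7/2): Ghada (weight 1/2) → 1/7; Bashir (weight 1/2) → 1/7; Farouk (weight 1) → 2/7; Dalia (weight 1) → 2/7; Widad (weight 1/2) → 1/7.
Ghada predeceased; the 1/7 allotted to Ghada's branch passes to Ghada's issue by representation.
The 1/7 is divided into 3 equal shares of 1/21 among Zuhair, Layth, Khalida.
Zuhair is living and takes 1/21.
Layth is living and takes 1/21.
Khalida is living and takes 1/21.
Bashir is living and takes 1/7.
Farouk is living and takes 2/7.
Dalia is living and takes 2/7.
Widad predeceased; the 1/7 allotted to Widad's branch passes to Widad's issue by representation.
The 1/7 is divided into 3 equal shares of 1/21 among Yasmin, Karim, Hamid.
Yasmin is living and takes 1/21.
Karim is living and takes 1/21.
Hamid is living and takes 1/21.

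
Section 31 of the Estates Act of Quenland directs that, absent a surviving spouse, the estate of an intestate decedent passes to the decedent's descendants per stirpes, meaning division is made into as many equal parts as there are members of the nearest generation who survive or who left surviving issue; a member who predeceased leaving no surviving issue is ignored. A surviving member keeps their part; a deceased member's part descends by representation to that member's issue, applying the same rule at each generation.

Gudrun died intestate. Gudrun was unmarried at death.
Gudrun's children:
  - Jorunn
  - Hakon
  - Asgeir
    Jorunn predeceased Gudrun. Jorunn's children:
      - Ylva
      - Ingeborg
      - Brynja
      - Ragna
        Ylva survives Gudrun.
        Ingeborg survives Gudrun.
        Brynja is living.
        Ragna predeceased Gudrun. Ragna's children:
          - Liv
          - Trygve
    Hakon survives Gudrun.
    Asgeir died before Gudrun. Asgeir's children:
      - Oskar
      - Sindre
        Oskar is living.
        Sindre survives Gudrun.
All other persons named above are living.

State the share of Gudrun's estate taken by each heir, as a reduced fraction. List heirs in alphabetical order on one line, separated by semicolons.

There is no surviving spouse, so the entire estate passes to Gudrun's descendants per stirpes.
The estate is divided into 3 equal shares of 1/3 among Jorunn, Hakon, Asgeir.
Jorunn predeceased; the 1/3 allotted to Jorunn's branch passes to Jorunn's issue by representation.
The 1/3 is divided into 4 equal shares of 1/12 among Ylva, Ingeborg, Brynja, Ragna.
Ylva is living and takes 1/12.
Ingeborg is living and takes 1/12.
Brynja is living and takes 1/12.
Ragna predeceased; the 1/12 allotted to Ragna's branch passes to Ragna's issue by representation.
The 1/12 is divided into 2 equal shares of 1/24 among Liv, Trygve.
Liv is living and takes 1/24.
Trygve is living and takes 1/24.
Hakon is living and takes 1/3.
Asgeir predeceased; the 1/3 allotted to Asgeir's branch passes to Asgeir's issue by representation.
The 1/3 is divided into 2 equal shares of 1/6 among Oskar, Sindre.
Oskar is living and takes 1/6.
Sindre is living and takes 1/6.

Brynja 1/12; Hakon 1/3; Ingeborg 1/12; Liv 1/24; Oskar 1/6; Sindre 1/6; Trygve 1/24; Ylva 1/12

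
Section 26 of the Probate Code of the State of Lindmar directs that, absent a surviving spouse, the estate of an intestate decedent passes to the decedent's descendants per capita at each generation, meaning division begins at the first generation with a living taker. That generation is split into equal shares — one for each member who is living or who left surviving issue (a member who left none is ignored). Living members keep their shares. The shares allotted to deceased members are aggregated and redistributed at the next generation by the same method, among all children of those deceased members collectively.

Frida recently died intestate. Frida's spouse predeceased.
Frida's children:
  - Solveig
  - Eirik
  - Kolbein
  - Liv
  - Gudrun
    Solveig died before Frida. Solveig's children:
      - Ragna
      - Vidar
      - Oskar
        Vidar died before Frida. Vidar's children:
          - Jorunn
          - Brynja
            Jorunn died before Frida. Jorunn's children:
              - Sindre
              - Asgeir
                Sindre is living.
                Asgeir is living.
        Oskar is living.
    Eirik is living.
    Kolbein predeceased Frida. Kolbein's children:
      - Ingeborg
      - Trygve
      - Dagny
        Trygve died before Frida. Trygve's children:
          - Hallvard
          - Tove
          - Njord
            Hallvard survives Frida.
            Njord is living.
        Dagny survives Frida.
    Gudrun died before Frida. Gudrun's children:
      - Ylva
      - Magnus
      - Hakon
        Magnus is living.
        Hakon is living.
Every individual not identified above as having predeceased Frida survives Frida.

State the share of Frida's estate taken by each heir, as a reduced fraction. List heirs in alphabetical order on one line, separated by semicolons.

Asgeir 1/75; Brynja 2/75; Dagny 1/15; Eirik 1/5; Hakon 1/15; Hallvard 2/75; Ingeborg 1/15; Liv 1/5; Magnus 1/15; Njord 2/75; Oskar 1/15; Ragna 1/15; Sindre 1/75; Tove 2/75; Ylva 1/15

There is no surviving spouse, so the entire estate passes to Frida's descendants per capita at each generation.
At generation 1 (Solveig, Eirik, Kolbein, Liv, Gudrun) there are 5 shares of (1)/5 = 1/5 each.
Living: Eirik and Liv — each takes 1/5.
Deceased: Solveig, Kolbein, and Gudrun. Their combined 3/5 is pooled and carried to generation 2.
At generation 2 (Ragna, Vidar, Oskar, Ingeborg, Trygve, Dagny, Ylva, Magnus, Hakon) there are 9 shares of (3/5)/9 = 1/15 each.
Living: Ragna, Oskar, Ingeborg, Dagny, Ylva, Magnus, and Hakon — each takes 1/15.
Deceased: Vidar and Trygve. Their combined 2/15 is pooled and carried to generation 3.
At generation 3 (Jorunn, Brynja, Hallvard, Tove, Njord) there are 5 shares of (2/15)/5 = 2/75 each.
Living: Brynja, Hallvard, Tove, and Njord — each takes 2/75.
Deceased: Jorunn. That 2/75 share is carried to generation 4.
At generation 4 (Sindre, Asgeir) there are 2 shares of (2/75)/2 = 1/75 each.
Living: Sindre and Asgeir — each takes 1/75.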